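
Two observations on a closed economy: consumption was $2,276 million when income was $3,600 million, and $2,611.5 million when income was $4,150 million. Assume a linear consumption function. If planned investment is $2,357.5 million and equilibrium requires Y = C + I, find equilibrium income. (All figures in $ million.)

MPC = (2611.5 − 2276)/(4150 − 3600) = 335.5/550 = 0.61
a = 2276 − 0.61(3600) = 80
Equilibrium: Y = 80 + 0.61Y + 2357.5
0.39Y = 2437.5, so Y = 2437.5/0.39 = 6250

Y = 6250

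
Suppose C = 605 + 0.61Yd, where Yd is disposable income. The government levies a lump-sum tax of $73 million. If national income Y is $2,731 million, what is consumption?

Yd = Y − T = 2731 − 73 = 2658
C = 605 + 0.61(2658) = 605 + 1621.38 = 2226.38

C = 2226.38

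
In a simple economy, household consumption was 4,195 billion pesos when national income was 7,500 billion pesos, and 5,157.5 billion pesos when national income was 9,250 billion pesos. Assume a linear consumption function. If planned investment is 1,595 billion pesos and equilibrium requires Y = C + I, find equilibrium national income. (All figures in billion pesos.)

Y = 3700

MPC = (5157.5 − 4195)/(9250 − 7500) = 962.5/1750 = 0.55
a = 4195 − 0.55(7500) = 70
Equilibrium: Y = 70 + 0.55Y + 1595
0.45Y = 1665, so Y = 1665/0.45 = 3700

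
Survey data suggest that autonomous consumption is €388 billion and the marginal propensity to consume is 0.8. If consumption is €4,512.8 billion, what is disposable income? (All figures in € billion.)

Y = 5156

388 + 0.8Y = 4512.8
0.8Y = 4124.8, so Y = 4124.8/0.8 = 5156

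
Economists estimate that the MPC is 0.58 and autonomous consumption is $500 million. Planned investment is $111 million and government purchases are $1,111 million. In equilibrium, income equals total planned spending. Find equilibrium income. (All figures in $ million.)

Y = C + I + G = 500 + 0.58Y + 111 + 1111
Y − 0.58Y = 1722
0.42Y = 1722, so Y = 1722/0.42 = 4100

Y = 4100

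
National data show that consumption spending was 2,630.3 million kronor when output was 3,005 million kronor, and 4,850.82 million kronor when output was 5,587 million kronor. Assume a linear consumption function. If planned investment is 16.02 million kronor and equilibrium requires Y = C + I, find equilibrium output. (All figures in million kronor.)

MPC = (4850.82 − 2630.3)/(5587 − 3005) = 2220.52/2582 = 0.86
a = 2630.3 − 0.86(3005) = 46
Equilibrium: Y = 46 + 0.86Y + 16.02
0.14Y = 62.02, so Y = 62.02/0.14 = 443

Y = 443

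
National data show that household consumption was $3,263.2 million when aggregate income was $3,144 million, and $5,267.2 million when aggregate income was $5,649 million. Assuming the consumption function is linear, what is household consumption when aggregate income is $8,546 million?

MPC = (5267.2 − 3263.2)/(5649 − 3144) = 2004/2505 = 0.8
a = 3263.2 − 0.8(3144) = 3263.2 − 2515.2 = 748
C = 748 + 0.8(8546) = 748 + 6836.8 = 7584.8

C = 7584.8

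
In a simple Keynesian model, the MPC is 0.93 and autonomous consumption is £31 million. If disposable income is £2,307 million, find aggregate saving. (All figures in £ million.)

S = 130.49

C = 31 + 0.93(2307) = 31 + 2145.51 = 2176.51
S = Y − C = 2307 − 2176.51 = 130.49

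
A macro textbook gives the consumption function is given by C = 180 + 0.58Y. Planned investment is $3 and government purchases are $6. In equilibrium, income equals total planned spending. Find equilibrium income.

Y = C + I + G = 180 + 0.58Y + 3 + 6
Y − 0.58Y = 189
0.42Y = 189, so Y = 189/0.42 = 450

Y = 450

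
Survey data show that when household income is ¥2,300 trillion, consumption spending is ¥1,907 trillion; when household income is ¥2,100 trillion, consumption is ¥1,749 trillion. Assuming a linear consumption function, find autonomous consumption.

MPC = ΔC/ΔY = (1907 − 1749)/(2300 − 2100) = 158/200 = 0.79
a = C − MPC·Y = 1749 − 0.79(2100) = 1749 − 1659 = 90

a = 90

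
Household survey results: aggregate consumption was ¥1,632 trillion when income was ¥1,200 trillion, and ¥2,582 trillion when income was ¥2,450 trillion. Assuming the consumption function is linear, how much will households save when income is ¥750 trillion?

MPC = (2582 − 1632)/(2450 − 1200) = 950/1250 = 0.76
a = 1632 − 0.76(1200) = 1632 − 912 = 720
C = 720 + 0.76(750) = 1290
S = 750 − 1290 = -540

S = -540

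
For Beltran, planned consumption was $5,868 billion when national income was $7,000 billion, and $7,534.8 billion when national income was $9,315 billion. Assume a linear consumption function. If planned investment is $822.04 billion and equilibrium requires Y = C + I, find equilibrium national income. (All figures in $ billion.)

MPC = (7534.8 − 5868)/(9315 − 7000) = 1666.8/2315 = 0.72
a = 5868 − 0.72(7000) = 828
Equilibrium: Y = 828 + 0.72Y + 822.04
0.28Y = 1650.04, so Y = 1650.04/0.28 = 5893

Y = 5893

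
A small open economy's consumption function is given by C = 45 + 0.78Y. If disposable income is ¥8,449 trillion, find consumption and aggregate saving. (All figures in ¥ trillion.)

C = 6635.22; S = 1813.78

C = 45 + 0.78(8449) = 45 + 6590.22 = 6635.22
S = Y − C = 8449 − 6635.22 = 1813.78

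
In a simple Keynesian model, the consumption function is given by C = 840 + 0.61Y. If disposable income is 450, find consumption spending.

C = 840 + 0.61(450) = 840 + 274.5 = 1114.5

C = 1114.5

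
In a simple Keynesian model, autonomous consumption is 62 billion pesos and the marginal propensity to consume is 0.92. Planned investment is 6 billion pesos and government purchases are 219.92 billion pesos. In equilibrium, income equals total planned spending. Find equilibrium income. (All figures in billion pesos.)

Y = 3599

Y = C + I + G = 62 + 0.92Y + 6 + 219.92
Y − 0.92Y = 287.92
0.08Y = 287.92, so Y = 287.92/0.08 = 3599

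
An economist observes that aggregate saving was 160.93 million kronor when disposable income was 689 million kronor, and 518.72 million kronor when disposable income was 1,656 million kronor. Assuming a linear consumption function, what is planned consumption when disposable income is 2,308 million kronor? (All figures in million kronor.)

MPS = ΔS/ΔY = (518.72 − 160.93)/(1656 − 689) = 357.79/967 = 0.37
MPC = 1 − MPS = 0.63
Autonomous saving = 160.93 − 0.37(689) = -94, so a = 94
C = 94 + 0.63(2308) = 94 + 1454.04 = 1548.04

C = 1548.04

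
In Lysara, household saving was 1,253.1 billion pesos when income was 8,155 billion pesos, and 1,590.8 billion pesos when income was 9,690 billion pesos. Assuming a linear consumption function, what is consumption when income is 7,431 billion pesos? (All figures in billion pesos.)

MPS = ΔS/ΔY = (1590.8 − 1253.1)/(9690 − 8155) = 337.7/1535 = 0.22
MPC = 1 − MPS = 0.78
Autonomous saving = 1253.1 − 0.22(8155) = -541, so a = 541
C = 541 + 0.78(7431) = 541 + 5796.18 = 6337.18

C = 6337.18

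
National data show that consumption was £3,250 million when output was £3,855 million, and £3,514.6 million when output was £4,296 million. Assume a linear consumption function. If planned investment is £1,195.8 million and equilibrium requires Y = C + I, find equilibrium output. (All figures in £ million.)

Y = 5332

MPC = (3514.6 − 3250)/(4296 − 3855) = 264.6/441 = 0.6
a = 3250 − 0.6(3855) = 937
Equilibrium: Y = 937 + 0.6Y + 1195.8
0.4Y = 2132.8, so Y = 2132.8/0.4 = 5332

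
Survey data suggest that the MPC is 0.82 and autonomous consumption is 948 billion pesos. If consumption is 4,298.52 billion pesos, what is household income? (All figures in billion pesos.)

Y = 4086

948 + 0.82Y = 4298.52
0.82Y = 3350.52, so Y = 3350.52/0.82 = 4086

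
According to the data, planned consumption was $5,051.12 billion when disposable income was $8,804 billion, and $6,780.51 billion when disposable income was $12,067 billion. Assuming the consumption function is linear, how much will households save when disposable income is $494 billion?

S = -152.82

MPC = (6780.51 − 5051.12)/(12067 − 8804) = 1729.39/3263 = 0.53
a = 5051.12 − 0.53(8804) = 5051.12 − 4666.12 = 385
C = 385 + 0.53(494) = 646.82
S = 494 − 646.82 = -152.82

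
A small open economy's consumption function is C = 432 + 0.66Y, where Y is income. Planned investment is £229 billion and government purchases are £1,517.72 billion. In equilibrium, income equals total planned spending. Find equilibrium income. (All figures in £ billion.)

Y = C + I + G = 432 + 0.66Y + 229 + 1517.72
Y − 0.66Y = 2178.72
0.34Y = 2178.72, so Y = 2178.72/0.34 = 6408

Y = 6408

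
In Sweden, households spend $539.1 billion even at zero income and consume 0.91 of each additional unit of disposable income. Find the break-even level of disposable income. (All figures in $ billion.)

Y = 5990

At break-even, C = Y: 539.1 + 0.91Y = Y
0.09Y = 539.1, so Y = 539.1/0.09 = 5990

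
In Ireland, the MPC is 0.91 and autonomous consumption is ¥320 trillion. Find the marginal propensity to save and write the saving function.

MPS = 1 − MPC = 1 − 0.91 = 0.09
S = Y − C = -320 + 0.09Y

MPS = 0.09; S = -320 + 0.09Y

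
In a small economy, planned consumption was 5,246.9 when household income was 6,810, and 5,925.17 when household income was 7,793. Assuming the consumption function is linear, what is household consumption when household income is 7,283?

C = 5573.27

MPC = (5925.17 − 5246.9)/(7793 − 6810) = 678.27/983 = 0.69
a = 5246.9 − 0.69(6810) = 5246.9 − 4698.9 = 548
C = 548 + 0.69(7283) = 548 + 5025.27 = 5573.27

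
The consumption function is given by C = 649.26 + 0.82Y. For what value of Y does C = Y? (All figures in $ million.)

At break-even, C = Y: 649.26 + 0.82Y = Y
0.18Y = 649.26, so Y = 649.26/0.18 = 3607

Y = 3607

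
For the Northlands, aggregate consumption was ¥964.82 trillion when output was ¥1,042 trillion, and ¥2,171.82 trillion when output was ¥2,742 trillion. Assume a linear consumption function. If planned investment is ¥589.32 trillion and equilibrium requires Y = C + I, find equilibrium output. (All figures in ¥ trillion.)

Y = 2808

MPC = (2171.82 − 964.82)/(2742 − 1042) = 1207/1700 = 0.71
a = 964.82 − 0.71(1042) = 225
Equilibrium: Y = 225 + 0.71Y + 589.32
0.29Y = 814.32, so Y = 814.32/0.29 = 2808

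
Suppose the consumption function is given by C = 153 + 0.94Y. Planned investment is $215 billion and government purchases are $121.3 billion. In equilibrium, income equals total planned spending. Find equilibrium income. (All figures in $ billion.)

Y = 8155

Y = C + I + G = 153 + 0.94Y + 215 + 121.3
Y − 0.94Y = 489.3
0.06Y = 489.3, so Y = 489.3/0.06 = 8155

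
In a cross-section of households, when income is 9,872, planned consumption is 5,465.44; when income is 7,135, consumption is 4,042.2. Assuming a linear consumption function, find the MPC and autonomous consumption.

MPC = 0.52; a = 332

MPC = ΔC/ΔY = (5465.44 − 4042.2)/(9872 − 7135) = 1423.24/2737 = 0.52
a = C − MPC·Y = 4042.2 − 0.52(7135) = 4042.2 − 3710.2 = 332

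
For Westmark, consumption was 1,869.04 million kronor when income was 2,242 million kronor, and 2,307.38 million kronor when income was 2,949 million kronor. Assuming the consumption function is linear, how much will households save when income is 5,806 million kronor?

S = 1727.28

MPC = (2307.38 − 1869.04)/(2949 − 2242) = 438.34/707 = 0.62
a = 1869.04 − 0.62(2242) = 1869.04 − 1390.04 = 479
C = 479 + 0.62(5806) = 4078.72
S = 5806 − 4078.72 = 1727.28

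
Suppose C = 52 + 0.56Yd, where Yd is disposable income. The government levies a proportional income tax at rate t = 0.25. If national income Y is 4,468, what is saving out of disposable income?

S = 1422.44

Yd = (1 − 0.25)(4468) = 0.75(4468) = 3351
C = 52 + 0.56(3351) = 52 + 1876.56 = 1928.56
S = Yd − C = 3351 − 1928.56 = 1422.44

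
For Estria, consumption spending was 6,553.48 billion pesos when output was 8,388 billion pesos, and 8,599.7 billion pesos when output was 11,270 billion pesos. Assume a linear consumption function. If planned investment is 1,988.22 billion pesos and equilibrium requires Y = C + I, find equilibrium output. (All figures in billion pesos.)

Y = 8918

MPC = (8599.7 − 6553.48)/(11270 − 8388) = 2046.22/2882 = 0.71
a = 6553.48 − 0.71(8388) = 598
Equilibrium: Y = 598 + 0.71Y + 1988.22
0.29Y = 2586.22, so Y = 2586.22/0.29 = 8918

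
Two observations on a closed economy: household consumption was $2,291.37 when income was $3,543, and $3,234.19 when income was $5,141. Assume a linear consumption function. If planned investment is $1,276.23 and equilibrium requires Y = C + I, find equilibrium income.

MPC = (3234.19 − 2291.37)/(5141 − 3543) = 942.82/1598 = 0.59
a = 2291.37 − 0.59(3543) = 201
Equilibrium: Y = 201 + 0.59Y + 1276.23
0.41Y = 1477.23, so Y = 1477.23/0.41 = 3603

Y = 3603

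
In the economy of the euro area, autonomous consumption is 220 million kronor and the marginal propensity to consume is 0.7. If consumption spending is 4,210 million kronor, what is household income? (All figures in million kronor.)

Y = 5700

220 + 0.7Y = 4210
0.7Y = 3990, so Y = 3990/0.7 = 5700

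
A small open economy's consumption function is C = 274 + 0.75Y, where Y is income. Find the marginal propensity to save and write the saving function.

MPS = 0.25; S = -274 + 0.25Y

MPS = 1 − MPC = 1 − 0.75 = 0.25
S = Y − C = -274 + 0.25Y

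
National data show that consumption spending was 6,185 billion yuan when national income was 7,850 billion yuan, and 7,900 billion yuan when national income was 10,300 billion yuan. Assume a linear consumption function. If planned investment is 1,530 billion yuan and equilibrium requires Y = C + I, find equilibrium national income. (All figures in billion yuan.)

MPC = (7900 − 6185)/(10300 − 7850) = 1715/2450 = 0.7
a = 6185 − 0.7(7850) = 690
Equilibrium: Y = 690 + 0.7Y + 1530
0.3Y = 2220, so Y = 2220/0.3 = 7400

Y = 7400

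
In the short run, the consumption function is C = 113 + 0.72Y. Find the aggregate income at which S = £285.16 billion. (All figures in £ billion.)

S = Y − C = -113 + 0.28Y
-113 + 0.28Y = 285.16, so 0.28Y = 398.16 and Y = 1422

Y = 1422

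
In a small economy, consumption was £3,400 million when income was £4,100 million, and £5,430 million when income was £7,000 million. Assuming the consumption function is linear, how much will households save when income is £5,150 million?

MPC = (5430 − 3400)/(7000 − 4100) = 2030/2900 = 0.7
a = 3400 − 0.7(4100) = 3400 − 2870 = 530
C = 530 + 0.7(5150) = 4135
S = 5150 − 4135 = 1015

S = 1015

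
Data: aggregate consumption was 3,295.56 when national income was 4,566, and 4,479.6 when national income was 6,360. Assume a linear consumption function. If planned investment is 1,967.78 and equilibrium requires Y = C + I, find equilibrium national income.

Y = 6617

MPC = (4479.6 − 3295.56)/(6360 − 4566) = 1184.04/1794 = 0.66
a = 3295.56 − 0.66(4566) = 282
Equilibrium: Y = 282 + 0.66Y + 1967.78
0.34Y = 2249.78, so Y = 2249.78/0.34 = 6617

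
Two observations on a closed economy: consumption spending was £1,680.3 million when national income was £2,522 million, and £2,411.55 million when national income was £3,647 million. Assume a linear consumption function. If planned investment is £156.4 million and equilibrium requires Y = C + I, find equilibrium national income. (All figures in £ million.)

Y = 564

MPC = (2411.55 − 1680.3)/(3647 − 2522) = 731.25/1125 = 0.65
a = 1680.3 − 0.65(2522) = 41
Equilibrium: Y = 41 + 0.65Y + 156.4
0.35Y = 197.4, so Y = 197.4/0.35 = 564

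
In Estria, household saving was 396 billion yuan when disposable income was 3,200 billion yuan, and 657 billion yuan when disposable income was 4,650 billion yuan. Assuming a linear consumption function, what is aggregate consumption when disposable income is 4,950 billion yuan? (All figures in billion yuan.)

MPS = ΔS/ΔY = (657 − 396)/(4650 − 3200) = 261/1450 = 0.18
MPC = 1 − MPS = 0.82
Autonomous saving = 396 − 0.18(3200) = -180, so a = 180
C = 180 + 0.82(4950) = 180 + 4059 = 4239

C = 4239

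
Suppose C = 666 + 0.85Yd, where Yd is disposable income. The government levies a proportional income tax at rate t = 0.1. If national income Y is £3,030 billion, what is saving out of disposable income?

Yd = (1 − 0.1)(3030) = 0.9(3030) = 2727
C = 666 + 0.85(2727) = 666 + 2317.95 = 2983.95
S = Yd − C = 2727 − 2983.95 = -256.95

S = -256.95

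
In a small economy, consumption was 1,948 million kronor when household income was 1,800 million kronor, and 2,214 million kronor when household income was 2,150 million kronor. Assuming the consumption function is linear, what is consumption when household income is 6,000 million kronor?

C = 5140

MPC = (2214 − 1948)/(2150 − 1800) = 266/350 = 0.76
a = 1948 − 0.76(1800) = 1948 − 1368 = 580
C = 580 + 0.76(6000) = 580 + 4560 = 5140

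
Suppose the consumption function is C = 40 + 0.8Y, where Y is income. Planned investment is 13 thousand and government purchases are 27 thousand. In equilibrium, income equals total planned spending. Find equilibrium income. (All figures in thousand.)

Y = C + I + G = 40 + 0.8Y + 13 + 27
Y − 0.8Y = 80
0.2Y = 80, so Y = 80/0.2 = 400

Y = 400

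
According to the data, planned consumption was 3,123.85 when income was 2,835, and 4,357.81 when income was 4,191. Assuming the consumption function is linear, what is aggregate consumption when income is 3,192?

MPC = (4357.81 − 3123.85)/(4191 − 2835) = 1233.96/1356 = 0.91
a = 3123.85 − 0.91(2835) = 3123.85 − 2579.85 = 544
C = 544 + 0.91(3192) = 544 + 2904.72 = 3448.72

C = 3448.72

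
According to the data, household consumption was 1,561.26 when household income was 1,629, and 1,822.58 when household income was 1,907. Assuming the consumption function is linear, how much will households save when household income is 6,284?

S = 347.04

MPC = (1822.58 − 1561.26)/(1907 − 1629) = 261.32/278 = 0.94
a = 1561.26 − 0.94(1629) = 1561.26 − 1531.26 = 30
C = 30 + 0.94(6284) = 5936.96
S = 6284 − 5936.96 = 347.04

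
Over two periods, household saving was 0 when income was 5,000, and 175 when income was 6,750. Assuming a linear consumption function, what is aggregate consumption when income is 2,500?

C = 2750

MPS = ΔS/ΔY = (175 − 0)/(6750 − 5000) = 175/1750 = 0.1
MPC = 1 − MPS = 0.9
Autonomous saving = 0 − 0.1(5000) = -500, so a = 500
C = 500 + 0.9(2500) = 500 + 2250 = 2750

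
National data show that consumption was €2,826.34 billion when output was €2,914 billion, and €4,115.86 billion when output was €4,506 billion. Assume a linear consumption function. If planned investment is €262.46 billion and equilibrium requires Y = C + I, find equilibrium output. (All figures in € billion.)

MPC = (4115.86 − 2826.34)/(4506 − 2914) = 1289.52/1592 = 0.81
a = 2826.34 − 0.81(2914) = 466
Equilibrium: Y = 466 + 0.81Y + 262.46
0.19Y = 728.46, so Y = 728.46/0.19 = 3834

Y = 3834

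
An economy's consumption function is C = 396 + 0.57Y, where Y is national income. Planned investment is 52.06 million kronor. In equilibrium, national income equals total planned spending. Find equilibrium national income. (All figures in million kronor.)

Y = 1042

Y = C + I = 396 + 0.57Y + 52.06
Y − 0.57Y = 448.06
0.43Y = 448.06, so Y = 448.06/0.43 = 1042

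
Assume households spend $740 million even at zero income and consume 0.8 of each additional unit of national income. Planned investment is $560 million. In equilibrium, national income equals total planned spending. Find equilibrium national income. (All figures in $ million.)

Y = 6500

Y = C + I = 740 + 0.8Y + 560
Y − 0.8Y = 1300
0.2Y = 1300, so Y = 1300/0.2 = 6500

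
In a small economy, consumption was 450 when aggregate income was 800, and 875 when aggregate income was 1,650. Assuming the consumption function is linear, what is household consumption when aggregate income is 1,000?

MPC = (875 − 450)/(1650 − 800) = 425/850 = 0.5
a = 450 − 0.5(800) = 450 − 400 = 50
C = 50 + 0.5(1000) = 50 + 500 = 550

C = 550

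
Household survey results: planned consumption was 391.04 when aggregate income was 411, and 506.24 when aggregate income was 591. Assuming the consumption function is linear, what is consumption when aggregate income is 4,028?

C = 2705.92

MPC = (506.24 − 391.04)/(591 − 411) = 115.2/180 = 0.64
a = 391.04 − 0.64(411) = 391.04 − 263.04 = 128
C = 128 + 0.64(4028) = 128 + 2577.92 = 2705.92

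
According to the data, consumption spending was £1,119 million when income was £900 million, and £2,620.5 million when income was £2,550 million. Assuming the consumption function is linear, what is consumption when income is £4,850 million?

MPC = (2620.5 − 1119)/(2550 − 900) = 1501.5/1650 = 0.91
a = 1119 − 0.91(900) = 1119 − 819 = 300
C = 300 + 0.91(4850) = 300 + 4413.5 = 4713.5

C = 4713.5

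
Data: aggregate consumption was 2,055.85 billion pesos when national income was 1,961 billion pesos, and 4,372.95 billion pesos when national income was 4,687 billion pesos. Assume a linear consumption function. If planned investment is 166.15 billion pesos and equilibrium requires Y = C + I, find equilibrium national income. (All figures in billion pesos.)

MPC = (4372.95 − 2055.85)/(4687 − 1961) = 2317.1/2726 = 0.85
a = 2055.85 − 0.85(1961) = 389
Equilibrium: Y = 389 + 0.85Y + 166.15
0.15Y = 555.15, so Y = 555.15/0.15 = 3701

Y = 3701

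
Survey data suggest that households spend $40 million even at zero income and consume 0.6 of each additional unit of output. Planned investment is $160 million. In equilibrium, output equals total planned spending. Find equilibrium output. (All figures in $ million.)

Y = C + I = 40 + 0.6Y + 160
Y − 0.6Y = 200
0.4Y = 200, so Y = 200/0.4 = 500

Y = 500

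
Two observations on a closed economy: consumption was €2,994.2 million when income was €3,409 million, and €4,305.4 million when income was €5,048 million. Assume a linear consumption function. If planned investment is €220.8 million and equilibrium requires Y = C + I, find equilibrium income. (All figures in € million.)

MPC = (4305.4 − 2994.2)/(5048 − 3409) = 1311.2/1639 = 0.8
a = 2994.2 − 0.8(3409) = 267
Equilibrium: Y = 267 + 0.8Y + 220.8
0.2Y = 487.8, so Y = 487.8/0.2 = 2439

Y = 2439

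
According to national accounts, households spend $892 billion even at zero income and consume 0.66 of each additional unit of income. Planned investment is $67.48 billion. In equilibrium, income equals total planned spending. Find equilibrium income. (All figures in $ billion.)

Y = C + I = 892 + 0.66Y + 67.48
Y − 0.66Y = 959.48
0.34Y = 959.48, so Y = 959.48/0.34 = 2822

Y = 2822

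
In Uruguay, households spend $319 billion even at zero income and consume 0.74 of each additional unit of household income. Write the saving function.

S = -319 + 0.26Y

S = Y − C = Y − (319 + 0.74Y) = -319 + (1 − 0.74)Y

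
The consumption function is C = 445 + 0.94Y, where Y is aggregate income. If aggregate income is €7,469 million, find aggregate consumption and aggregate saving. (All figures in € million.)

C = 445 + 0.94(7469) = 445 + 7020.86 = 7465.86
S = Y − C = 7469 − 7465.86 = 3.14

C = 7465.86; S = 3.14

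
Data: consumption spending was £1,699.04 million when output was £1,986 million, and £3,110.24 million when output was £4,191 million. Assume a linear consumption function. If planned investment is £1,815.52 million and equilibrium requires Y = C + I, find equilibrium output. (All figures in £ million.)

Y = 6232

MPC = (3110.24 − 1699.04)/(4191 − 1986) = 1411.2/2205 = 0.64
a = 1699.04 − 0.64(1986) = 428
Equilibrium: Y = 428 + 0.64Y + 1815.52
0.36Y = 2243.52, so Y = 2243.52/0.36 = 6232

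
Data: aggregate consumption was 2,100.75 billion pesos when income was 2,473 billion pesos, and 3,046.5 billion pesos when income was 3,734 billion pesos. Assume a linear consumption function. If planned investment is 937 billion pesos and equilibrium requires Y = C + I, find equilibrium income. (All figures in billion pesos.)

Y = 4732

MPC = (3046.5 − 2100.75)/(3734 − 2473) = 945.75/1261 = 0.75
a = 2100.75 − 0.75(2473) = 246
Equilibrium: Y = 246 + 0.75Y + 937
0.25Y = 1183, so Y = 1183/0.25 = 4732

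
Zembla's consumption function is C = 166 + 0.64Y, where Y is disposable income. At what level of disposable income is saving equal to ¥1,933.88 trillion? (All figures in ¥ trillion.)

Y = 5833

S = Y − C = -166 + 0.36Y
-166 + 0.36Y = 1933.88, so 0.36Y = 2099.88 and Y = 5833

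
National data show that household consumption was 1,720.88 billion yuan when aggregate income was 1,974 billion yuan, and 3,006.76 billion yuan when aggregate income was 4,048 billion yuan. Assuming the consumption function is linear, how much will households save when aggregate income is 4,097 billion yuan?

MPC = (3006.76 − 1720.88)/(4048 − 1974) = 1285.88/2074 = 0.62
a = 1720.88 − 0.62(1974) = 1720.88 − 1223.88 = 497
C = 497 + 0.62(4097) = 3037.14
S = 4097 − 3037.14 = 1059.86

S = 1059.86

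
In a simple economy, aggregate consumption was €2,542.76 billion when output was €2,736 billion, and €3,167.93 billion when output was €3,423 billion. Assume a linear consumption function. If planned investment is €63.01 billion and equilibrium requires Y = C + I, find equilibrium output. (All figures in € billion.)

MPC = (3167.93 − 2542.76)/(3423 − 2736) = 625.17/687 = 0.91
a = 2542.76 − 0.91(2736) = 53
Equilibrium: Y = 53 + 0.91Y + 63.01
0.09Y = 116.01, so Y = 116.01/0.09 = 1289

Y = 1289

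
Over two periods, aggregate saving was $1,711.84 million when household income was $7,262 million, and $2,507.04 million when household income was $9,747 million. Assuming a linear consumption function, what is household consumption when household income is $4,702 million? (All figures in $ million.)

MPS = ΔS/ΔY = (2507.04 − 1711.84)/(9747 − 7262) = 795.2/2485 = 0.32
MPC = 1 − MPS = 0.68
Autonomous saving = 1711.84 − 0.32(7262) = -612, so a = 612
C = 612 + 0.68(4702) = 612 + 3197.36 = 3809.36

C = 3809.36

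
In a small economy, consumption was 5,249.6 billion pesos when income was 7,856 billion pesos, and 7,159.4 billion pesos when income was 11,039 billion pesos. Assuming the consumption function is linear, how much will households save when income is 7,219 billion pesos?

MPC = (7159.4 − 5249.6)/(11039 − 7856) = 1909.8/3183 = 0.6
a = 5249.6 − 0.6(7856) = 5249.6 − 4713.6 = 536
C = 536 + 0.6(7219) = 4867.4
S = 7219 − 4867.4 = 2351.6

S = 2351.6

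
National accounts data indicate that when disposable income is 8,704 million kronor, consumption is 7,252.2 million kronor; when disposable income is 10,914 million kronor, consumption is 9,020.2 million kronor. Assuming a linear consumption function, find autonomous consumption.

a = 289

MPC = ΔC/ΔY = (9020.2 − 7252.2)/(10914 − 8704) = 1768/2210 = 0.8
a = C − MPC·Y = 7252.2 − 0.8(8704) = 7252.2 − 6963.2 = 289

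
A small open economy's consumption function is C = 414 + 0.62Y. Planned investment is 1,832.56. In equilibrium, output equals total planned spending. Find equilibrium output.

Y = 5912

Y = C + I = 414 + 0.62Y + 1832.56
Y − 0.62Y = 2246.56
0.38Y = 2246.56, so Y = 2246.56/0.38 = 5912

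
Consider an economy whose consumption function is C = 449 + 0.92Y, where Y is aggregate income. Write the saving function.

S = -449 + 0.08Y

S = Y − C = Y − (449 + 0.92Y) = -449 + (1 − 0.92)Y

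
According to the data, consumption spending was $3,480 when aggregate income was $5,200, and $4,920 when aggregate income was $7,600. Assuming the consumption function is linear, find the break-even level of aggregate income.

Y = 900

MPC = (4920 − 3480)/(7600 − 5200) = 1440/2400 = 0.6
a = 3480 − 0.6(5200) = 3480 − 3120 = 360
Break-even: Y = a/(1−MPC) = 360/0.4 = 900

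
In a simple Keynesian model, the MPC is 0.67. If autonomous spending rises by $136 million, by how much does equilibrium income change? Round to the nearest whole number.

ΔY ≈ 412

The multiplier is 1/(1 − MPC) = 1/0.33.
ΔY = 136/0.33 = 412.12 ≈ 412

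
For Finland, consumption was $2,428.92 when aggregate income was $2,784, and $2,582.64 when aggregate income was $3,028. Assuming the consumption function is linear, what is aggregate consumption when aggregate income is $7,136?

MPC = (2582.64 − 2428.92)/(3028 − 2784) = 153.72/244 = 0.63
a = 2428.92 − 0.63(2784) = 2428.92 − 1753.92 = 675
C = 675 + 0.63(7136) = 675 + 4495.68 = 5170.68

C = 5170.68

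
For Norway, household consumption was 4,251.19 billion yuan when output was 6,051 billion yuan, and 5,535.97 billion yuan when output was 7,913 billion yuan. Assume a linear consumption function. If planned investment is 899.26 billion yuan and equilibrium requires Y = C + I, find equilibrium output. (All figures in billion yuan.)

MPC = (5535.97 − 4251.19)/(7913 − 6051) = 1284.78/1862 = 0.69
a = 4251.19 − 0.69(6051) = 76
Equilibrium: Y = 76 + 0.69Y + 899.26
0.31Y = 975.26, so Y = 975.26/0.31 = 3146

Y = 3146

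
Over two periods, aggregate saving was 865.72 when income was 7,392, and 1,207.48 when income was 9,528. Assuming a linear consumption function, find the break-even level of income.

MPS = ΔS/ΔY = (1207.48 − 865.72)/(9528 − 7392) = 341.76/2136 = 0.16
MPC = 1 − MPS = 0.84
From S(7392) = 865.72: −a + 0.16(7392) = 865.72, so a = 1182.72 − 865.72 = 317
Break-even (S = 0): Y = a/MPS = 317/0.16 = 1981.25

Y = 1981.25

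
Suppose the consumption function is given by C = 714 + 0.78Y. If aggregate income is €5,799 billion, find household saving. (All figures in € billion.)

C = 714 + 0.78(5799) = 714 + 4523.22 = 5237.22
S = Y − C = 5799 − 5237.22 = 561.78

S = 561.78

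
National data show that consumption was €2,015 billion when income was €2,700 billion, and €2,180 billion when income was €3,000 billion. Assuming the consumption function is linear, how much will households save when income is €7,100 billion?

MPC = (2180 − 2015)/(3000 − 2700) = 165/300 = 0.55
a = 2015 − 0.55(2700) = 2015 − 1485 = 530
C = 530 + 0.55(7100) = 4435
S = 7100 − 4435 = 2665

S = 2665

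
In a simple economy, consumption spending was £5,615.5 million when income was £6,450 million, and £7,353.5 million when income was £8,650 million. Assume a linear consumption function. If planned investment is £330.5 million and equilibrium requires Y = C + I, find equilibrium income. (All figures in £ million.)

MPC = (7353.5 − 5615.5)/(8650 − 6450) = 1738/2200 = 0.79
a = 5615.5 − 0.79(6450) = 520
Equilibrium: Y = 520 + 0.79Y + 330.5
0.21Y = 850.5, so Y = 850.5/0.21 = 4050

Y = 4050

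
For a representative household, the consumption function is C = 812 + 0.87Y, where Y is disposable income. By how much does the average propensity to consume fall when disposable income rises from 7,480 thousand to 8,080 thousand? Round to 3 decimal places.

ΔAPC = 0.008

At Y = 7480: C = 812 + 0.87(7480) = 7319.6, APC = 7319.6/7480 = 0.9786
At Y = 8080: C = 7841.6, APC = 7841.6/8080 = 0.9705
Fall in APC = 0.9786 − 0.9705 = 0.0081 ≈ 0.008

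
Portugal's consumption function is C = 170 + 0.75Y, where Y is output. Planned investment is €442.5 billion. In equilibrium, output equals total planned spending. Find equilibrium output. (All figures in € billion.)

Y = C + I = 170 + 0.75Y + 442.5
Y − 0.75Y = 612.5
0.25Y = 612.5, so Y = 612.5/0.25 = 2450

Y = 2450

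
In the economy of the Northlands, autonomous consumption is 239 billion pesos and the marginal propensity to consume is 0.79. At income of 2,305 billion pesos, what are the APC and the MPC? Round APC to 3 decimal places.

MPC = 0.79 (the slope of the consumption function)
C = 239 + 0.79(2305) = 2059.95, so APC = 2059.95/2305 = 0.894

APC = 0.894; MPC = 0.79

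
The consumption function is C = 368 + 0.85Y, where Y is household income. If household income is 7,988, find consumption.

C = 368 + 0.85(7988) = 368 + 6789.8 = 7157.8

C = 7157.8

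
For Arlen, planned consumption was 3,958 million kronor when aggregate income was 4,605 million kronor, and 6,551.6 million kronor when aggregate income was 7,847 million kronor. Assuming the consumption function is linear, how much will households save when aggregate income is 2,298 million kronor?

S = 185.6

MPC = (6551.6 − 3958)/(7847 − 4605) = 2593.6/3242 = 0.8
a = 3958 − 0.8(4605) = 3958 − 3684 = 274
C = 274 + 0.8(2298) = 2112.4
S = 2298 − 2112.4 = 185.6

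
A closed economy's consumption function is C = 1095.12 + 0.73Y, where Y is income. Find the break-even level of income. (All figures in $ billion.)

At break-even, C = Y: 1095.12 + 0.73Y = Y
0.27Y = 1095.12, so Y = 1095.12/0.27 = 4056

Y = 4056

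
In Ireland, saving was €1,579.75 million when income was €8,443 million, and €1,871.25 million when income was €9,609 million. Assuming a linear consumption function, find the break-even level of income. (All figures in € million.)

MPS = ΔS/ΔY = (1871.25 − 1579.75)/(9609 − 8443) = 291.5/1166 = 0.25
MPC = 1 − MPS = 0.75
From S(8443) = 1579.75: −a + 0.25(8443) = 1579.75, so a = 2110.75 − 1579.75 = 531
Break-even (S = 0): Y = a/MPS = 531/0.25 = 2124

Y = 2124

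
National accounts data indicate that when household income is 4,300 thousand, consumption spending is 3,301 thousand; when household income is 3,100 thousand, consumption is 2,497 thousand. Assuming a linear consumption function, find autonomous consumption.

MPC = ΔC/ΔY = (3301 − 2497)/(4300 − 3100) = 804/1200 = 0.67
a = C − MPC·Y = 2497 − 0.67(3100) = 2497 − 2077 = 420

a = 420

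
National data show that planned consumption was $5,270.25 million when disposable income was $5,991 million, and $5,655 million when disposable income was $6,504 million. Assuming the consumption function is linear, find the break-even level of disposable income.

MPC = (5655 − 5270.25)/(6504 − 5991) = 384.75/513 = 0.75
a = 5270.25 − 0.75(5991) = 5270.25 − 4493.25 = 777
Break-even: Y = a/(1−MPC) = 777/0.25 = 3108

Y = 3108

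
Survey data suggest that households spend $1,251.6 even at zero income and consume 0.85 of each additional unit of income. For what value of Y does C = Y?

Y = 8344

At break-even, C = Y: 1251.6 + 0.85Y = Y
0.15Y = 1251.6, so Y = 1251.6/0.15 = 8344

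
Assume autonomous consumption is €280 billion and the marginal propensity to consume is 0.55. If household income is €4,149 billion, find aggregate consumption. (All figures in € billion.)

C = 2561.95

C = 280 + 0.55(4149) = 280 + 2281.95 = 2561.95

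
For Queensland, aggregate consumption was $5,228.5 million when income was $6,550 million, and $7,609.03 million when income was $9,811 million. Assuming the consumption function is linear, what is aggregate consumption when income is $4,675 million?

MPC = (7609.03 − 5228.5)/(9811 − 6550) = 2380.53/3261 = 0.73
a = 5228.5 − 0.73(6550) = 5228.5 − 4781.5 = 447
C = 447 + 0.73(4675) = 447 + 3412.75 = 3859.75

C = 3859.75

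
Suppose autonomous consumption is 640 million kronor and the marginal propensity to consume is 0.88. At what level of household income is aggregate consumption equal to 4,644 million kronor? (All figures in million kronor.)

640 + 0.88Y = 4644
0.88Y = 4004, so Y = 4004/0.88 = 4550

Y = 4550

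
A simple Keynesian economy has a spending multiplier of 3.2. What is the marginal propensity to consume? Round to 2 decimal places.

k = 1/(1 − MPC), so 1 − MPC = 1/k = 1/3.2 = 0.3125
MPC = 1 − 0.3125 = 0.69

MPC = 0.69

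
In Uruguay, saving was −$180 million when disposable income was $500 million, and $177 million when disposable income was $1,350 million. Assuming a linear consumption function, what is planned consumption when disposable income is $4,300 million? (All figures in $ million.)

MPS = ΔS/ΔY = (177 − (-180))/(1350 − 500) = 357/850 = 0.42
MPC = 1 − MPS = 0.58
Autonomous saving = -180 − 0.42(500) = -390, so a = 390
C = 390 + 0.58(4300) = 390 + 2494 = 2884

C = 2884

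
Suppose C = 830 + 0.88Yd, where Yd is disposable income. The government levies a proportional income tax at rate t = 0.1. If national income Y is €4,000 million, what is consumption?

C = 3998

Yd = (1 − 0.1)(4000) = 0.9(4000) = 3600
C = 830 + 0.88(3600) = 830 + 3168 = 3998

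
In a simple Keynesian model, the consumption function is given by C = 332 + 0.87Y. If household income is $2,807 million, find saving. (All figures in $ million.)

S = 32.91

C = 332 + 0.87(2807) = 332 + 2442.09 = 2774.09
S = Y − C = 2807 − 2774.09 = 32.91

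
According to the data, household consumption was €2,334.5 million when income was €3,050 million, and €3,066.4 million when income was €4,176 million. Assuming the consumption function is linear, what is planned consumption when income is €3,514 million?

C = 2636.1

MPC = (3066.4 − 2334.5)/(4176 − 3050) = 731.9/1126 = 0.65
a = 2334.5 − 0.65(3050) = 2334.5 − 1982.5 = 352
C = 352 + 0.65(3514) = 352 + 2284.1 = 2636.1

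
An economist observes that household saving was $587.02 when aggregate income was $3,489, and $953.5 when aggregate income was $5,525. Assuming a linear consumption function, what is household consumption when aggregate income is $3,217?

C = 2678.94

MPS = ΔS/ΔY = (953.5 − 587.02)/(5525 − 3489) = 366.48/2036 = 0.18
MPC = 1 − MPS = 0.82
Autonomous saving = 587.02 − 0.18(3489) = -41, so a = 41
C = 41 + 0.82(3217) = 41 + 2637.94 = 2678.94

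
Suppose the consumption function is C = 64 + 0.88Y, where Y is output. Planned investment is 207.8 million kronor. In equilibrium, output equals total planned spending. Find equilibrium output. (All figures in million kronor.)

Y = 2265

Y = C + I = 64 + 0.88Y + 207.8
Y − 0.88Y = 271.8
0.12Y = 271.8, so Y = 271.8/0.12 = 2265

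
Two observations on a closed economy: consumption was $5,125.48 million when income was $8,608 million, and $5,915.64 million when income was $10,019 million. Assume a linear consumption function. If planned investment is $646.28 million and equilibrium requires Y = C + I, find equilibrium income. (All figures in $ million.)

MPC = (5915.64 − 5125.48)/(10019 − 8608) = 790.16/1411 = 0.56
a = 5125.48 − 0.56(8608) = 305
Equilibrium: Y = 305 + 0.56Y + 646.28
0.44Y = 951.28, so Y = 951.28/0.44 = 2162

Y = 2162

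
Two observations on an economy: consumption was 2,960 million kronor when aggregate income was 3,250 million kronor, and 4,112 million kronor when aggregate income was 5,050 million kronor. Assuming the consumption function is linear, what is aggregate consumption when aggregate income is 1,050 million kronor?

MPC = (4112 − 2960)/(5050 − 3250) = 1152/1800 = 0.64
a = 2960 − 0.64(3250) = 2960 − 2080 = 880
C = 880 + 0.64(1050) = 880 + 672 = 1552

C = 1552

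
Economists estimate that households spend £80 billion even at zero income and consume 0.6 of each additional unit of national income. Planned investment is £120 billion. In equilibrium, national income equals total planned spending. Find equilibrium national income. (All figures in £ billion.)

Y = C + I = 80 + 0.6Y + 120
Y − 0.6Y = 200
0.4Y = 200, so Y = 200/0.4 = 500

Y = 500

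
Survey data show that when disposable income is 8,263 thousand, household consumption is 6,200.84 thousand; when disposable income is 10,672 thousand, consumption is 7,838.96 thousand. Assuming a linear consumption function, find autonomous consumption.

a = 582

MPC = ΔC/ΔY = (7838.96 − 6200.84)/(10672 − 8263) = 1638.12/2409 = 0.68
a = C − MPC·Y = 6200.84 − 0.68(8263) = 6200.84 − 5618.84 = 582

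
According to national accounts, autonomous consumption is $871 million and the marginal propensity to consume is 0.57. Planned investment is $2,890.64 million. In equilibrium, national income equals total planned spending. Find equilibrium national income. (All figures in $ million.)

Y = 8748

Y = C + I = 871 + 0.57Y + 2890.64
Y − 0.57Y = 3761.64
0.43Y = 3761.64, so Y = 3761.64/0.43 = 8748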